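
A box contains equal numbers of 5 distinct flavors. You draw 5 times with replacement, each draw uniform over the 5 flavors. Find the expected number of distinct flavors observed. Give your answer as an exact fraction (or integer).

2101/625

Let Xⱼ=1 if type j appears at least once. P(Xⱼ=1) = 1 − ((5−1)/5)^5 = 2101/3125.
E[#distinct] = 5·2101/3125 = 2101/625.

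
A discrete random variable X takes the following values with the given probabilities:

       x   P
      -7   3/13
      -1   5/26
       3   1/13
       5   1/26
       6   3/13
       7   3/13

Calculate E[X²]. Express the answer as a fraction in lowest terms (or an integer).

426/13

E[X²] = (3/13)·49 + (5/26)·1 + (1/13)·9 + (1/26)·25 + (3/13)·36 + (3/13)·49
     = 426/13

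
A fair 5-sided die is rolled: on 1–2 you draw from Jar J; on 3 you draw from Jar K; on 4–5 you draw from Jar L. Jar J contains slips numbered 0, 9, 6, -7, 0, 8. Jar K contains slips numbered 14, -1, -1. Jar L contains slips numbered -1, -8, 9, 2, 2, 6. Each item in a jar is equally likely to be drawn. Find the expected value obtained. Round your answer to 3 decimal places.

E[X | Jar J] = (0 + 9 + 6 − 7 + 0 + 8)/6 = 8/3
E[X | Jar K] = (14 − 1 − 1)/3 = 4
E[X | Jar L] = (-1 − 8 + 9 + 2 + 2 + 6)/6 = 5/3
E[X] = (2/5)·8/3 + (1/5)·4 + (2/5)·5/3 = 38/15 ≈ 2.533

2.533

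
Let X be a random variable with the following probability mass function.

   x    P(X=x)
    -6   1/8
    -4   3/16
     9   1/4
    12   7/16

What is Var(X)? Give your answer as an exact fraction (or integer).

E[X] = (1/8)·(-6) + (3/16)·(-4) + (1/4)·9 + (7/16)·12 = 6
E[X²] = (1/8)·36 + (3/16)·16 + (1/4)·81 + (7/16)·144 = 363/4
Var(X) = 363/4 − (6)² = 219/4

219/4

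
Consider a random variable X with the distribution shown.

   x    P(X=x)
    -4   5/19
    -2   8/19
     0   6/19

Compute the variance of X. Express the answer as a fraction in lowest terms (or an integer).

E[X] = (5/19)·(-4) + (8/19)·(-2) + (6/19)·0 = -36/19
E[X²] = (5/19)·16 + (8/19)·4 + (6/19)·0 = 112/19
Var(X) = 112/19 − (-36/19)² = 832/361

832/361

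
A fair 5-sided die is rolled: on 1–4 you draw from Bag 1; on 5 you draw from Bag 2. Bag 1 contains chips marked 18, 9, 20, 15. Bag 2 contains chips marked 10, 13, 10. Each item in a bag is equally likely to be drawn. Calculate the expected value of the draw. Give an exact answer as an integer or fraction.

E[X | Bag 1] = (18 + 9 + 20 + 15)/4 = 31/2
E[X | Bag 2] = (10 + 13 + 10)/3 = 11
E[X] = (4/5)·31/2 + (1/5)·11 = 73/5

73/5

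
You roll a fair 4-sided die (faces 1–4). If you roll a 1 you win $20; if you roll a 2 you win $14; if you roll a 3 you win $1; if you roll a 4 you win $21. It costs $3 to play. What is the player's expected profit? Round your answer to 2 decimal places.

E[payout] = (1/4)·1 + (1/4)·14 + (1/4)·20 + (1/4)·21 = 14
Expected profit = 14 − 3 = 11 ≈ $11.00

$11.00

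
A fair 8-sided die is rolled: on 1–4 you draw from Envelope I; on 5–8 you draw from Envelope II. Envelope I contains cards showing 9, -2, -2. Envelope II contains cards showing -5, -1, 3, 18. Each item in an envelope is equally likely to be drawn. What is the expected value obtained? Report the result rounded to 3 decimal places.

2.708

E[X | Envelope I] = (9 − 2 − 2)/3 = 5/3
E[X | Envelope II] = (-5 − 1 + 3 + 18)/4 = 15/4
E[X] = (1/2)·5/3 + (1/2)·15/4 = 65/24 ≈ 2.708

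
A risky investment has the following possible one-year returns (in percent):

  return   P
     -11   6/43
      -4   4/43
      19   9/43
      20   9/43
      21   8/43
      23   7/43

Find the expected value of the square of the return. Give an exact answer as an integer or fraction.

E[X²] = (6/43)·121 + (4/43)·16 + (9/43)·361 + (9/43)·400 + (8/43)·441 + (7/43)·529
     = 14870/43

14870/43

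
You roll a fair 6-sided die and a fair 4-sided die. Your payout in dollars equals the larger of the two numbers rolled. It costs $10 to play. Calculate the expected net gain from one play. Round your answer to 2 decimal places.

-$6.08

Distribution of the larger of the two numbers rolled: 1 w.p. 1/24, 2 w.p. 1/8, 3 w.p. 5/24, 4 w.p. 7/24, 5 w.p. 1/6, 6 w.p. 1/6
E[payout] = (1/24)·1 + (1/8)·2 + (5/24)·3 + (7/24)·4 + (1/6)·5 + (1/6)·6 = 47/12
Expected profit = 47/12 − 10 = -73/12 ≈ -$6.08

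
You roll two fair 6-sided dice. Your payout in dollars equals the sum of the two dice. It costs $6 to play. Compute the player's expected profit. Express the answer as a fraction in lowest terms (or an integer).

$1

Distribution of the sum of the two dice: 2 w.p. 1/36, 3 w.p. 1/18, 4 w.p. 1/12, 5 w.p. 1/9, 6 w.p. 5/36, 7 w.p. 1/6, …
E[payout] = (1/36)·2 + (1/18)·3 + (1/12)·4 + (1/9)·5 + (5/36)·6 + (1/6)·7 + (5/36)·8 + (1/9)·9 + (1/12)·10 + (1/18)·11 + (1/36)·12 = 7
Expected profit = 7 − 6 = 1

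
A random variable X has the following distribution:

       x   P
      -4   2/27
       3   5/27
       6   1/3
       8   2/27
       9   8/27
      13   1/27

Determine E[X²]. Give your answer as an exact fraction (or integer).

E[X²] = (2/27)·16 + (5/27)·9 + (1/3)·36 + (2/27)·64 + (8/27)·81 + (1/27)·169
     = 1346/27

1346/27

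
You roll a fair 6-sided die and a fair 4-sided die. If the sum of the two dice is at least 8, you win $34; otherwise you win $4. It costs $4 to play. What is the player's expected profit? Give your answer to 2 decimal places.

E[payout] = (3/4)·4 + (1/4)·34 = 23/2
Expected profit = 23/2 − 4 = 15/2 ≈ $7.50

$7.50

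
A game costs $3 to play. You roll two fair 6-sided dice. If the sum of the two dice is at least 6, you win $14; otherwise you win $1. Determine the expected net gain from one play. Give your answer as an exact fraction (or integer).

133/18 dollars

E[payout] = (5/18)·1 + (13/18)·14 = 187/18
Expected profit = 187/18 − 3 = 133/18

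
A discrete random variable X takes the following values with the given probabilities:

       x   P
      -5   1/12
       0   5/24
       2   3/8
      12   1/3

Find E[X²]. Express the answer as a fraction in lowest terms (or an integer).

E[X²] = (1/12)·25 + (5/24)·0 + (3/8)·4 + (1/3)·144
     = 619/12

619/12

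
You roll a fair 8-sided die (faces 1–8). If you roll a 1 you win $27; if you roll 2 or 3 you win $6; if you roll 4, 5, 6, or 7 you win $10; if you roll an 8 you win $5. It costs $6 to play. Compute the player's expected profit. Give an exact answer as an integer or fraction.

E[payout] = (1/8)·5 + (1/4)·6 + (1/2)·10 + (1/8)·27 = 21/2
Expected profit = 21/2 − 6 = 9/2

9/2 dollars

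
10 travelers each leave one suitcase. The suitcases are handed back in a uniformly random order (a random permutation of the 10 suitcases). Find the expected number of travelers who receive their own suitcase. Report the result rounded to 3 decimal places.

1.000

Let Xᵢ = 1 if person i gets their own suitcase. For each i, P(Xᵢ=1) = 1/10.
By linearity of expectation, E[X₁+…+X_10] = 10·(1/10) = 1.
≈ 1.000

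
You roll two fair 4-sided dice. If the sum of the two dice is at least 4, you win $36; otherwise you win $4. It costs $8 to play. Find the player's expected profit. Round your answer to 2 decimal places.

E[payout] = (3/16)·4 + (13/16)·36 = 30
Expected profit = 30 − 8 = 22 ≈ $22.00

$22.00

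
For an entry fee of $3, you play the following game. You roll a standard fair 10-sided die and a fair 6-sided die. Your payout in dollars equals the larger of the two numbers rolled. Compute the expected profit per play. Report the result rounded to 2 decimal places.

Distribution of the larger of the two numbers rolled: 1 w.p. 1/60, 2 w.p. 1/20, 3 w.p. 1/12, 4 w.p. 7/60, 5 w.p. 3/20, 6 w.p. 11/60, …
E[payout] = (1/60)·1 + (1/20)·2 + (1/12)·3 + (7/60)·4 + (3/20)·5 + (11/60)·6 + (1/10)·7 + (1/10)·8 + (1/10)·9 + (1/10)·10 = 73/12
Expected profit = 73/12 − 3 = 37/12 ≈ $3.08

$3.08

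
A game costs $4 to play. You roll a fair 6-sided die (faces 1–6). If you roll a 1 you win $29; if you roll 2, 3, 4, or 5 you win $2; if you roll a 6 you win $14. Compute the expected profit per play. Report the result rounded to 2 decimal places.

E[payout] = (2/3)·2 + (1/6)·14 + (1/6)·29 = 17/2
Expected profit = 17/2 − 4 = 9/2 ≈ $4.50

$4.50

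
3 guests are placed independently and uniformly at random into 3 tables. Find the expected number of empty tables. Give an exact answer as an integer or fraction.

Let Xⱼ=1 if table j is empty. P(Xⱼ=1) = ((3-1)/3)^3 = 8/27.
By linearity, E[#empty] = 3·8/27 = 8/9.

8/9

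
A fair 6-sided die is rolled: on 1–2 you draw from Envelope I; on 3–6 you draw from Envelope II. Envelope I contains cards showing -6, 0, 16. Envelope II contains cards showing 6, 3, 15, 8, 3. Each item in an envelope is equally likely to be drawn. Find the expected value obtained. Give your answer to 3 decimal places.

5.778

E[X | Envelope I] = (-6 + 0 + 16)/3 = 10/3
E[X | Envelope II] = (6 + 3 + 15 + 8 + 3)/5 = 7
E[X] = (1/3)·10/3 + (2/3)·7 = 52/9 ≈ 5.778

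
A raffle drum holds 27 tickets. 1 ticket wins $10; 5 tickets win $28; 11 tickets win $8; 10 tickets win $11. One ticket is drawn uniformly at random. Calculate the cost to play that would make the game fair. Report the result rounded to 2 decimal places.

E[payout] = (1/27)·10 + (5/27)·28 + (11/27)·8 + (10/27)·11 = 116/9
Fair fee = E[payout] = 116/9 ≈ $12.89

$12.89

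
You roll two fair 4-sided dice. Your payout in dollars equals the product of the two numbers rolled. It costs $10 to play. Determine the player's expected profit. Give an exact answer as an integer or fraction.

Distribution of the product of the two numbers rolled: 1 w.p. 1/16, 2 w.p. 1/8, 3 w.p. 1/8, 4 w.p. 3/16, 6 w.p. 1/8, 8 w.p. 1/8, …
E[payout] = (1/16)·1 + (1/8)·2 + (1/8)·3 + (3/16)·4 + (1/8)·6 + (1/8)·8 + (1/16)·9 + (1/8)·12 + (1/16)·16 = 25/4
Expected profit = 25/4 − 10 = -15/4

-15/4 dollars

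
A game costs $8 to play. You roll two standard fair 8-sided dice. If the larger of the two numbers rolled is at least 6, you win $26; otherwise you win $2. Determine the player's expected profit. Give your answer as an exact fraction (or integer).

E[payout] = (25/64)·2 + (39/64)·26 = 133/8
Expected profit = 133/8 − 8 = 69/8

69/8 dollars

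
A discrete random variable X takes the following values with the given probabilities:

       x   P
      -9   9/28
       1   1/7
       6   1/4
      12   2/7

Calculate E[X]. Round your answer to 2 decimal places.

E[X] = (9/28)·(-9) + (1/7)·1 + (1/4)·6 + (2/7)·12
     = 61/28 ≈ 2.18

2.18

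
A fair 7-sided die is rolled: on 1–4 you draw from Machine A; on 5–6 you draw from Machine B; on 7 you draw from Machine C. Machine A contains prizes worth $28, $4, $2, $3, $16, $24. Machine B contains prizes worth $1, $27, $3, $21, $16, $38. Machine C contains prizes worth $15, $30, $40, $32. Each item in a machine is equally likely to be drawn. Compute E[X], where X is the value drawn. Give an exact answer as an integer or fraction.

E[X | Machine A] = (28 + 4 + 2 + 3 + 16 + 24)/6 = 77/6
E[X | Machine B] = (1 + 27 + 3 + 21 + 16 + 38)/6 = 53/3
E[X | Machine C] = (15 + 30 + 40 + 32)/4 = 117/4
E[X] = (4/7)·77/6 + (2/7)·53/3 + (1/7)·117/4 = 1391/84

1391/84 dollars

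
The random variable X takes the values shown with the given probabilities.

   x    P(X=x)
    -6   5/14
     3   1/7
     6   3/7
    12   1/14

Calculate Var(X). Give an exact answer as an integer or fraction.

1809/49

E[X] = (5/14)·(-6) + (1/7)·3 + (3/7)·6 + (1/14)·12 = 12/7
E[X²] = (5/14)·36 + (1/7)·9 + (3/7)·36 + (1/14)·144 = 279/7
Var(X) = 279/7 − (12/7)² = 1809/49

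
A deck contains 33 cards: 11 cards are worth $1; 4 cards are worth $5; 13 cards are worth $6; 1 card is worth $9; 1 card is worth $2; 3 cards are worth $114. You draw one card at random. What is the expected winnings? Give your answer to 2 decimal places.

$14.00

E[payout] = (11/33)·1 + (4/33)·5 + (13/33)·6 + (1/33)·9 + (1/33)·2 + (3/33)·114 = 14
≈ $14.00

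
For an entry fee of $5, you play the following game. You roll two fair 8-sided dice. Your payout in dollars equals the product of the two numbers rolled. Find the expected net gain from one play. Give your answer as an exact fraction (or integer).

Distribution of the product of the two numbers rolled: 1 w.p. 1/64, 2 w.p. 1/32, 3 w.p. 1/32, 4 w.p. 3/64, 5 w.p. 1/32, 6 w.p. 1/16, …
E[payout] = (1/64)·1 + (1/32)·2 + (1/32)·3 + (3/64)·4 + (1/32)·5 + (1/16)·6 + (1/32)·7 + (1/16)·8 + (1/64)·9 + (1/32)·10 + (1/16)·12 + (1/32)·14 + (1/32)·15 + (3/64)·16 + (1/32)·18 + (1/32)·20 + (1/32)·21 + (1/16)·24 + (1/64)·25 + (1/32)·28 + (1/32)·30 + (1/32)·32 + (1/32)·35 + (1/64)·36 + (1/32)·40 + (1/32)·42 + (1/32)·48 + (1/64)·49 + (1/32)·56 + (1/64)·64 = 81/4
Expected profit = 81/4 − 5 = 61/4

61/4 dollars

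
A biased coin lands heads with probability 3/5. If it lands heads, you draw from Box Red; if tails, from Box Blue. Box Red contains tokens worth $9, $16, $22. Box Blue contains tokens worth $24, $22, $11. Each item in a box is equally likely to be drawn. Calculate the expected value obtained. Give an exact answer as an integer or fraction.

E[X | Box Red] = (9 + 16 + 22)/3 = 47/3
E[X | Box Blue] = (24 + 22 + 11)/3 = 19
E[X] = (3/5)·47/3 + (2/5)·19 = 17

$17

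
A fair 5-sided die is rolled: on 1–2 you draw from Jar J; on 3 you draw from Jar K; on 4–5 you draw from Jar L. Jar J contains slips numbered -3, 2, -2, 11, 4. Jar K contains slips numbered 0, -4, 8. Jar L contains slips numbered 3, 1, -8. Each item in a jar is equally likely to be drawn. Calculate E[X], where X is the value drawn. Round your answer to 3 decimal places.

0.693

E[X | Jar J] = (-3 + 2 − 2 + 11 + 4)/5 = 12/5
E[X | Jar K] = (0 − 4 + 8)/3 = 4/3
E[X | Jar L] = (3 + 1 − 8)/3 = -4/3
E[X] = (2/5)·12/5 + (1/5)·4/3 + (2/5)·(-4/3) = 52/75 ≈ 0.693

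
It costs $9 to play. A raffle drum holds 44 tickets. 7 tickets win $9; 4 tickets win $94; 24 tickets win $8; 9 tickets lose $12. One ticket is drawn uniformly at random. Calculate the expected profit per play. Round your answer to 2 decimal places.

$2.89

E[payout] = (7/44)·9 + (4/44)·94 + (24/44)·8 + (9/44)·(-12) = 523/44
Expected profit = 523/44 − 9 = 127/44 ≈ $2.89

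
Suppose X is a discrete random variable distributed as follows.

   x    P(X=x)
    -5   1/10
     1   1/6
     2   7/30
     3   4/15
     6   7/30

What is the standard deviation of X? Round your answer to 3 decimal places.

2.993

E[X] = 7/3, E[X²] = 72/5
Var(X) = E[X²] − (E[X])² = 72/5 − 49/9 = 403/45
SD(X) = √(403/45) ≈ 2.993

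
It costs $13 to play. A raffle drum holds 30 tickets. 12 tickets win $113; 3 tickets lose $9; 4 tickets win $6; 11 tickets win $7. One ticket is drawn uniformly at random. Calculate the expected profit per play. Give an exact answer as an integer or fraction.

104/3 dollars

E[payout] = (12/30)·113 + (3/30)·(-9) + (4/30)·6 + (11/30)·7 = 143/3
Expected profit = 143/3 − 13 = 104/3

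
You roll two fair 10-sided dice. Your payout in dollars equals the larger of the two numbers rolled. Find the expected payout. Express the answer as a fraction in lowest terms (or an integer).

143/20 dollars

Distribution of the larger of the two numbers rolled: 1 w.p. 1/100, 2 w.p. 3/100, 3 w.p. 1/20, 4 w.p. 7/100, 5 w.p. 9/100, 6 w.p. 11/100, …
E[payout] = (1/100)·1 + (3/100)·2 + (1/20)·3 + (7/100)·4 + (9/100)·5 + (11/100)·6 + (13/100)·7 + (3/20)·8 + (17/100)·9 + (19/100)·10 = 143/20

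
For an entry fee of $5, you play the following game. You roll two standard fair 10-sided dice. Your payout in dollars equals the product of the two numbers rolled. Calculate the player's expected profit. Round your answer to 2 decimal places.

$25.25

Distribution of the product of the two numbers rolled: 1 w.p. 1/100, 2 w.p. 1/50, 3 w.p. 1/50, 4 w.p. 3/100, 5 w.p. 1/50, 6 w.p. 1/25, …
E[payout] = (1/100)·1 + (1/50)·2 + (1/50)·3 + (3/100)·4 + (1/50)·5 + (1/25)·6 + (1/50)·7 + (1/25)·8 + (3/100)·9 + (1/25)·10 + (1/25)·12 + (1/50)·14 + (1/50)·15 + (3/100)·16 + (1/25)·18 + (1/25)·20 + (1/50)·21 + (1/25)·24 + (1/100)·25 + (1/50)·27 + (1/50)·28 + (1/25)·30 + (1/50)·32 + (1/50)·35 + (3/100)·36 + (1/25)·40 + (1/50)·42 + (1/50)·45 + (1/50)·48 + (1/100)·49 + (1/50)·50 + (1/50)·54 + (1/50)·56 + (1/50)·60 + (1/50)·63 + (1/100)·64 + (1/50)·70 + (1/50)·72 + (1/50)·80 + (1/100)·81 + (1/50)·90 + (1/100)·100 = 121/4
Expected profit = 121/4 − 5 = 101/4 ≈ $25.25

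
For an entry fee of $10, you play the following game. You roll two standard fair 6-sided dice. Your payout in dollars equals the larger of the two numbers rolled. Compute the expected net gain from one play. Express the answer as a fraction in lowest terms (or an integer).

Distribution of the larger of the two numbers rolled: 1 w.p. 1/36, 2 w.p. 1/12, 3 w.p. 5/36, 4 w.p. 7/36, 5 w.p. 1/4, 6 w.p. 11/36
E[payout] = (1/36)·1 + (1/12)·2 + (5/36)·3 + (7/36)·4 + (1/4)·5 + (11/36)·6 = 161/36
Expected profit = 161/36 − 10 = -199/36

-199/36 dollars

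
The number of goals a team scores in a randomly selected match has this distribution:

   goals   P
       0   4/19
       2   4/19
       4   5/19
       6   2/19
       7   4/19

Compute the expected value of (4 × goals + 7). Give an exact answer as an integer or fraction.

405/19

E[4x+7] = (4/19)·7 + (4/19)·15 + (5/19)·23 + (2/19)·31 + (4/19)·35
     = 405/19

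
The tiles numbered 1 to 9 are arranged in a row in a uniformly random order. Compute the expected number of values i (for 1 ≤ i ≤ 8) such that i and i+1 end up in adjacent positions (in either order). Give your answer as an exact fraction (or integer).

For each i ∈ {1,…,8}, let Xᵢ = 1 if i and i+1 are adjacent. P(Xᵢ=1) = 2·(9−1)!/9! = 2/9.
By linearity, E[ΣXᵢ] = (8)·(2/9) = 16/9.

16/9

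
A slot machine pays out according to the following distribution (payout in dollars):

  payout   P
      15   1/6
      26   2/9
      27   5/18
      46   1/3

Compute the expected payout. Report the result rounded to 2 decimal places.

E[X] = (1/6)·15 + (2/9)·26 + (5/18)·27 + (1/3)·46
     = 280/9 ≈ 31.11

$31.11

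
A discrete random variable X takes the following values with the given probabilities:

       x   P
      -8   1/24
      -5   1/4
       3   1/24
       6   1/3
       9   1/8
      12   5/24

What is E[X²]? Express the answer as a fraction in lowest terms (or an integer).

E[X²] = (1/24)·64 + (1/4)·25 + (1/24)·9 + (1/3)·36 + (1/8)·81 + (5/24)·144
     = 737/12

737/12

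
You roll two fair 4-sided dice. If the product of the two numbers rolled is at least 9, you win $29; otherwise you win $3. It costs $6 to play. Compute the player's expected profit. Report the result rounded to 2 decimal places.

E[payout] = (3/4)·3 + (1/4)·29 = 19/2
Expected profit = 19/2 − 6 = 7/2 ≈ $3.50

$3.50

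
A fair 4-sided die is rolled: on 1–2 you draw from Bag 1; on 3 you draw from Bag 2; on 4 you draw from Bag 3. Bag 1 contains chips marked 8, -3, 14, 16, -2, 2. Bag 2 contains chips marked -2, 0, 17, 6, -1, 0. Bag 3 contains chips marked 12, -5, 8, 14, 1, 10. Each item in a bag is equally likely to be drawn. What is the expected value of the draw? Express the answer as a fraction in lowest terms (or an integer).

E[X | Bag 1] = (8 − 3 + 14 + 16 − 2 + 2)/6 = 35/6
E[X | Bag 2] = (-2 + 0 + 17 + 6 − 1 + 0)/6 = 10/3
E[X | Bag 3] = (12 − 5 + 8 + 14 + 1 + 10)/6 = 20/3
E[X] = (1/2)·35/6 + (1/4)·10/3 + (1/4)·20/3 = 65/12

65/12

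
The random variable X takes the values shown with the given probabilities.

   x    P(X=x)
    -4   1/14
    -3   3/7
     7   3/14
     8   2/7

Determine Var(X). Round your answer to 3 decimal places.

E[X] = (1/14)·(-4) + (3/7)·(-3) + (3/14)·7 + (2/7)·8 = 31/14
E[X²] = (1/14)·16 + (3/7)·9 + (3/14)·49 + (2/7)·64 = 473/14
Var(X) = 473/14 − (31/14)² = 5661/196 ≈ 28.883

28.883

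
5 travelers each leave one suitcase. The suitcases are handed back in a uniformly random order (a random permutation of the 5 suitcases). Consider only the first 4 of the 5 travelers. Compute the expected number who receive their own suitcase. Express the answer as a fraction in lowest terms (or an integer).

Let Xᵢ = 1 if person i gets their own suitcase. For each i, P(Xᵢ=1) = 1/5.
By linearity of expectation, E[X₁+…+X_4] = 4·(1/5) = 4/5.

4/5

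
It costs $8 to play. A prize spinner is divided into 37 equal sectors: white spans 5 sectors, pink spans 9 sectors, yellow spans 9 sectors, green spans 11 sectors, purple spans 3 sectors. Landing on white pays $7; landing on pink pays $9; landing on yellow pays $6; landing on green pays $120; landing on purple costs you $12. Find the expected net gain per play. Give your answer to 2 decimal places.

E[payout] = (5/37)·7 + (9/37)·9 + (9/37)·6 + (11/37)·120 + (3/37)·(-12) = 1454/37
Expected profit = 1454/37 − 8 = 1158/37 ≈ $31.30

$31.30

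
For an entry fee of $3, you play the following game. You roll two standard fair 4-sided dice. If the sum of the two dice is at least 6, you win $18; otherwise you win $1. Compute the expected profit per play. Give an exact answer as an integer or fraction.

35/8 dollars

E[payout] = (5/8)·1 + (3/8)·18 = 59/8
Expected profit = 59/8 − 3 = 35/8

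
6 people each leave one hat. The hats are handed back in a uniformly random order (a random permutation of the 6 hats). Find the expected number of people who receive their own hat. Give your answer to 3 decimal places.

Let Xᵢ = 1 if person i gets their own hat. For each i, P(Xᵢ=1) = 1/6.
By linearity of expectation, E[X₁+…+X_6] = 6·(1/6) = 1.
≈ 1.000

1.000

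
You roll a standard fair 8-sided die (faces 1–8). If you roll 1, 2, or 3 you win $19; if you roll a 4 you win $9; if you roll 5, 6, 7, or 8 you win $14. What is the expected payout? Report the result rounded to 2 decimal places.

$15.25

E[payout] = (1/8)·9 + (1/2)·14 + (3/8)·19 = 61/4
≈ $15.25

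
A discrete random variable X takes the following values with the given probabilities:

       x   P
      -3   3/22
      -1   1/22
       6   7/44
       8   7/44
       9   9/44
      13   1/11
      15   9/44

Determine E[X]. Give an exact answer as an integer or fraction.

173/22

E[X] = (3/22)·(-3) + (1/22)·(-1) + (7/44)·6 + (7/44)·8 + (9/44)·9 + (1/11)·13 + (9/44)·15
     = 173/22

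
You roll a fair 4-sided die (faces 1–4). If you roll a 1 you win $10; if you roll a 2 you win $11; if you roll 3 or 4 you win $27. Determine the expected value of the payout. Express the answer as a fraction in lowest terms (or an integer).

75/4 dollars

E[payout] = (1/4)·10 + (1/4)·11 + (1/2)·27 = 75/4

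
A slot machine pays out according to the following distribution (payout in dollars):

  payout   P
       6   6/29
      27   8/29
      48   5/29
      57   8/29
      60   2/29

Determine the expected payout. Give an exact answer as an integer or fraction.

E[X] = (6/29)·6 + (8/29)·27 + (5/29)·48 + (8/29)·57 + (2/29)·60
     = 1068/29

1068/29 dollars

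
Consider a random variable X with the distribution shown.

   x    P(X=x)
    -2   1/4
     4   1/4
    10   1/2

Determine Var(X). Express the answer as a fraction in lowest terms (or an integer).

99/4

E[X] = (1/4)·(-2) + (1/4)·4 + (1/2)·10 = 11/2
E[X²] = (1/4)·4 + (1/4)·16 + (1/2)·100 = 55
Var(X) = 55 − (11/2)² = 99/4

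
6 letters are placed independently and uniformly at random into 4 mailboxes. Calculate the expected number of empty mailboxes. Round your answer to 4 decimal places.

0.7119

Let Xⱼ=1 if mailbox j is empty. P(Xⱼ=1) = ((4-1)/4)^6 = 729/4096.
By linearity, E[#empty] = 4·729/4096 = 729/1024.
≈ 0.7119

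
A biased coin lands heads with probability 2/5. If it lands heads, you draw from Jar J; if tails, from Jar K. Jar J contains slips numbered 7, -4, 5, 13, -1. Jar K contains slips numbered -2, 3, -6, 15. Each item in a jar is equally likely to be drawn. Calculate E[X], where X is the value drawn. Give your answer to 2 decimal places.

E[X | Jar J] = (7 − 4 + 5 + 13 − 1)/5 = 4
E[X | Jar K] = (-2 + 3 − 6 + 15)/4 = 5/2
E[X] = (2/5)·4 + (3/5)·5/2 = 31/10 ≈ 3.10

3.10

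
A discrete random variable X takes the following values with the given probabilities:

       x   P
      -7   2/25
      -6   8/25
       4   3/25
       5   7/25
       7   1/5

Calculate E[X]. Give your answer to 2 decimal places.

0.80

E[X] = (2/25)·(-7) + (8/25)·(-6) + (3/25)·4 + (7/25)·5 + (1/5)·7
     = 4/5 ≈ 0.80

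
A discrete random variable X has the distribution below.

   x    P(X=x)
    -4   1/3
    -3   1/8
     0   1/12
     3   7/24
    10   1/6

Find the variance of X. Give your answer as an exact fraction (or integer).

451/18

E[X] = (1/3)·(-4) + (1/8)·(-3) + (1/12)·0 + (7/24)·3 + (1/6)·10 = 5/6
E[X²] = (1/3)·16 + (1/8)·9 + (1/12)·0 + (7/24)·9 + (1/6)·100 = 103/4
Var(X) = 103/4 − (5/6)² = 451/18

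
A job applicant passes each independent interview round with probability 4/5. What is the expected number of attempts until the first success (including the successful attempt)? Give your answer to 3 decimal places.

1.250

For a geometric distribution, E[trials] = 1/p = 1/(4/5) = 5/4.
≈ 1.250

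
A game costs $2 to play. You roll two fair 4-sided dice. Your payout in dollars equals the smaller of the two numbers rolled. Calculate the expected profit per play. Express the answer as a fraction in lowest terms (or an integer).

-1/8 dollars

Distribution of the smaller of the two numbers rolled: 1 w.p. 7/16, 2 w.p. 5/16, 3 w.p. 3/16, 4 w.p. 1/16
E[payout] = (7/16)·1 + (5/16)·2 + (3/16)·3 + (1/16)·4 = 15/8
Expected profit = 15/8 − 2 = -1/8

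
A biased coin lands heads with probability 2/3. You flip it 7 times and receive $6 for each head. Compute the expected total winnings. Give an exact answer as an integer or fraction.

$28

E[#heads] = 7·2/3 = 14/3 (linearity over flips).
E[winnings] = 6·14/3 = 28.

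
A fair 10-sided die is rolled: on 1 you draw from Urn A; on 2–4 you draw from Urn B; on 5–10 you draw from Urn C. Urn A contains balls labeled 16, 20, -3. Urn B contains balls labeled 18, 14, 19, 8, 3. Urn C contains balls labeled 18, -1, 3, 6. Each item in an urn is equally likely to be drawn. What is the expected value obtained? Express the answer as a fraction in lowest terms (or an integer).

E[X | Urn A] = (16 + 20 − 3)/3 = 11
E[X | Urn B] = (18 + 14 + 19 + 8 + 3)/5 = 62/5
E[X | Urn C] = (18 − 1 + 3 + 6)/4 = 13/2
E[X] = (1/10)·11 + (3/10)·62/5 + (3/5)·13/2 = 218/25

218/25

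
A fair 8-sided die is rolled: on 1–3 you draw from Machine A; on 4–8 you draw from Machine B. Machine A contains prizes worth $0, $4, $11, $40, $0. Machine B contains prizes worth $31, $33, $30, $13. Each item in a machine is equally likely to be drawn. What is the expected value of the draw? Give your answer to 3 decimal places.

E[X | Machine A] = (0 + 4 + 11 + 40 + 0)/5 = 11
E[X | Machine B] = (31 + 33 + 30 + 13)/4 = 107/4
E[X] = (3/8)·11 + (5/8)·107/4 = 667/32 ≈ 20.844

$20.844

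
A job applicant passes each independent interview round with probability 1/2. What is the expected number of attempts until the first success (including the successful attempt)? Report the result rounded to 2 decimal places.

2.00

For a geometric distribution, E[trials] = 1/p = 1/(1/2) = 2.
≈ 2.00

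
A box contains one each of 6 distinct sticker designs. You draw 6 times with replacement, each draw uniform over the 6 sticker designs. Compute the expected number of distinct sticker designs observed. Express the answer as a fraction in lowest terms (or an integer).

Let Xⱼ=1 if type j appears at least once. P(Xⱼ=1) = 1 − ((6−1)/6)^6 = 31031/46656.
E[#distinct] = 6·31031/46656 = 31031/7776.

31031/7776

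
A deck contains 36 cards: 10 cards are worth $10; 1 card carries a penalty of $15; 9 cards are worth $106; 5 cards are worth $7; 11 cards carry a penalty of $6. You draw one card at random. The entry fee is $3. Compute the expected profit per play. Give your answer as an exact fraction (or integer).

$25

E[payout] = (10/36)·10 + (1/36)·(-15) + (9/36)·106 + (5/36)·7 + (11/36)·(-6) = 28
Expected profit = 28 − 3 = 25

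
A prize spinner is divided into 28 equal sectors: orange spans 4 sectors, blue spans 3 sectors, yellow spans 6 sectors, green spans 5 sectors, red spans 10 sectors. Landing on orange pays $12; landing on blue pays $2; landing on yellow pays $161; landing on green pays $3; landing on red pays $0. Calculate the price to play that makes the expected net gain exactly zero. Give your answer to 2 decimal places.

$36.96

E[payout] = (4/28)·12 + (3/28)·2 + (6/28)·161 + (5/28)·3 + (10/28)·0 = 1035/28
Fair fee = E[payout] = 1035/28 ≈ $36.96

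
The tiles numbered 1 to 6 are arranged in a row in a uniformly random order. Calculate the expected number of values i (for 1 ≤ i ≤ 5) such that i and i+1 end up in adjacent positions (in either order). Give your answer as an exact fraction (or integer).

For each i ∈ {1,…,5}, let Xᵢ = 1 if i and i+1 are adjacent. P(Xᵢ=1) = 2·(6−1)!/6! = 2/6.
By linearity, E[ΣXᵢ] = (5)·(2/6) = 5/3.

5/3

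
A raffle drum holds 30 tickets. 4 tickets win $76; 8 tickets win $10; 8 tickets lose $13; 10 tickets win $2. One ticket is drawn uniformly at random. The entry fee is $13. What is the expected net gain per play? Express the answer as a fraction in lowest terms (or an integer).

-$3

E[payout] = (4/30)·76 + (8/30)·10 + (8/30)·(-13) + (10/30)·2 = 10
Expected profit = 10 − 13 = -3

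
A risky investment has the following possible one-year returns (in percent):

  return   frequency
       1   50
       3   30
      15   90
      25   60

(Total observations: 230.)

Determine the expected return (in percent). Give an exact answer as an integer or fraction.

Total = 230, so P(return=1) = 50/230, etc.
E[X] = (5/23)·1 + (3/23)·3 + (9/23)·15 + (6/23)·25
     = 13

13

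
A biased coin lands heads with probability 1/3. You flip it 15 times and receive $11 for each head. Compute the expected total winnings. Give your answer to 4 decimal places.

E[#heads] = 15·1/3 = 5 (linearity over flips).
E[winnings] = 11·5 = 55.
≈ 55.0000

$55.0000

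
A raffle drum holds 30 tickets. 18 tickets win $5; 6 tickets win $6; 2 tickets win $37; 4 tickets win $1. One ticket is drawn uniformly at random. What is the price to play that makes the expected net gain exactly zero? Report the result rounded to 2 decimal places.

$6.80

E[payout] = (18/30)·5 + (6/30)·6 + (2/30)·37 + (4/30)·1 = 34/5
Fair fee = E[payout] = 34/5 ≈ $6.80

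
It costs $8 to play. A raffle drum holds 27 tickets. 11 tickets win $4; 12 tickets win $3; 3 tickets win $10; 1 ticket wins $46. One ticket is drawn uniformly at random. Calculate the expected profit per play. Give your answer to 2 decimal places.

-$2.22

E[payout] = (11/27)·4 + (12/27)·3 + (3/27)·10 + (1/27)·46 = 52/9
Expected profit = 52/9 − 8 = -20/9 ≈ -$2.22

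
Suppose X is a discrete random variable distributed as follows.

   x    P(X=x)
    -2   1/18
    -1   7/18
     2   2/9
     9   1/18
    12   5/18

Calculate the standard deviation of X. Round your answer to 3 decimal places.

E[X] = 34/9, E[X²] = 46
Var(X) = E[X²] − (E[X])² = 46 − 1156/81 = 2570/81
SD(X) = √(2570/81) ≈ 5.633

5.633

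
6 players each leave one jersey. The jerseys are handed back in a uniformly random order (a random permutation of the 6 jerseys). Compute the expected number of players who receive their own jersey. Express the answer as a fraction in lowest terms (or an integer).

Let Xᵢ = 1 if person i gets their own jersey. For each i, P(Xᵢ=1) = 1/6.
By linearity of expectation, E[X₁+…+X_6] = 6·(1/6) = 1.

1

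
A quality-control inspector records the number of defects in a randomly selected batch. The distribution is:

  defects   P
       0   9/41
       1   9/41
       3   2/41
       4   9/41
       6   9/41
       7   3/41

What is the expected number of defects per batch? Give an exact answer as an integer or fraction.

E[X] = (9/41)·0 + (9/41)·1 + (2/41)·3 + (9/41)·4 + (9/41)·6 + (3/41)·7
     = 126/41

126/41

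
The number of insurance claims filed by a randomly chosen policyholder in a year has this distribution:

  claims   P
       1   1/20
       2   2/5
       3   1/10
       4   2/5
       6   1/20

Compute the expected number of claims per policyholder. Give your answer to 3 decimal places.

3.050

E[X] = (1/20)·1 + (2/5)·2 + (1/10)·3 + (2/5)·4 + (1/20)·6
     = 61/20 ≈ 3.050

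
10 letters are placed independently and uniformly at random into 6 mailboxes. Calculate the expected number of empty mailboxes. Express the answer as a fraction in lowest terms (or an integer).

9765625/10077696

Let Xⱼ=1 if mailbox j is empty. P(Xⱼ=1) = ((6-1)/6)^10 = 9765625/60466176.
By linearity, E[#empty] = 6·9765625/60466176 = 9765625/10077696.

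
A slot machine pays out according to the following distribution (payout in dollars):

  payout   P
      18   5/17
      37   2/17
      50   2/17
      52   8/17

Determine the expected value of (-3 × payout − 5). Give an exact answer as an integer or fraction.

-125

E[-3x-5] = (5/17)·(-59) + (2/17)·(-116) + (2/17)·(-155) + (8/17)·(-161)
     = -125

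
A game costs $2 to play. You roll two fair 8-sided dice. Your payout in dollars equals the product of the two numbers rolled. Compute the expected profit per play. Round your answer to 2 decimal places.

$18.25

Distribution of the product of the two numbers rolled: 1 w.p. 1/64, 2 w.p. 1/32, 3 w.p. 1/32, 4 w.p. 3/64, 5 w.p. 1/32, 6 w.p. 1/16, …
E[payout] = (1/64)·1 + (1/32)·2 + (1/32)·3 + (3/64)·4 + (1/32)·5 + (1/16)·6 + (1/32)·7 + (1/16)·8 + (1/64)·9 + (1/32)·10 + (1/16)·12 + (1/32)·14 + (1/32)·15 + (3/64)·16 + (1/32)·18 + (1/32)·20 + (1/32)·21 + (1/16)·24 + (1/64)·25 + (1/32)·28 + (1/32)·30 + (1/32)·32 + (1/32)·35 + (1/64)·36 + (1/32)·40 + (1/32)·42 + (1/32)·48 + (1/64)·49 + (1/32)·56 + (1/64)·64 = 81/4
Expected profit = 81/4 − 2 = 73/4 ≈ $18.25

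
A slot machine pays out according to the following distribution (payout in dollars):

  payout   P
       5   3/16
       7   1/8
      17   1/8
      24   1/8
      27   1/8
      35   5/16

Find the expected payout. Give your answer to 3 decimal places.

$21.250

E[X] = (3/16)·5 + (1/8)·7 + (1/8)·17 + (1/8)·24 + (1/8)·27 + (5/16)·35
     = 85/4 ≈ 21.250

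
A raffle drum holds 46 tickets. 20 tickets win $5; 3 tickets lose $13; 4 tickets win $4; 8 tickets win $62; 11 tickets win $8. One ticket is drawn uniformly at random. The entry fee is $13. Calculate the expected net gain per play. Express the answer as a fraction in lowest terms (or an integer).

63/46 dollars

E[payout] = (20/46)·5 + (3/46)·(-13) + (4/46)·4 + (8/46)·62 + (11/46)·8 = 661/46
Expected profit = 661/46 − 13 = 63/46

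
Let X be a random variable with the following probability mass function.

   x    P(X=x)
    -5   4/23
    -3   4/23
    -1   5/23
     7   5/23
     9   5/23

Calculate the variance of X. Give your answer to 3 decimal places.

E[X] = (4/23)·(-5) + (4/23)·(-3) + (5/23)·(-1) + (5/23)·7 + (5/23)·9 = 43/23
E[X²] = (4/23)·25 + (4/23)·9 + (5/23)·1 + (5/23)·49 + (5/23)·81 = 791/23
Var(X) = 791/23 − (43/23)² = 16344/529 ≈ 30.896

30.896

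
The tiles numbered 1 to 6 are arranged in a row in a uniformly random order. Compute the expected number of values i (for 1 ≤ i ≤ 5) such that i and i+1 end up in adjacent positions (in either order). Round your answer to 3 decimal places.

For each i ∈ {1,…,5}, let Xᵢ = 1 if i and i+1 are adjacent. P(Xᵢ=1) = 2·(6−1)!/6! = 2/6.
By linearity, E[ΣXᵢ] = (5)·(2/6) = 5/3.
≈ 1.667

1.667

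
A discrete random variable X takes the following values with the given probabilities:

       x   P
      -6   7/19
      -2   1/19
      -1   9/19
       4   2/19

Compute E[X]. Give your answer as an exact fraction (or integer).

-45/19

E[X] = (7/19)·(-6) + (1/19)·(-2) + (9/19)·(-1) + (2/19)·4
     = -45/19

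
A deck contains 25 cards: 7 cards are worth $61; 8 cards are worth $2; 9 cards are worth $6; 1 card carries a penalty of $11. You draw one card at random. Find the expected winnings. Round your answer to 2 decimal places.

$19.44

E[payout] = (7/25)·61 + (8/25)·2 + (9/25)·6 + (1/25)·(-11) = 486/25
≈ $19.44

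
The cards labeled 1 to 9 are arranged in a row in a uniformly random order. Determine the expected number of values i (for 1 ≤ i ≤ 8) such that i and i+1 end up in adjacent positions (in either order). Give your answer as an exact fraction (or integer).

16/9

For each i ∈ {1,…,8}, let Xᵢ = 1 if i and i+1 are adjacent. P(Xᵢ=1) = 2·(9−1)!/9! = 2/9.
By linearity, E[ΣXᵢ] = (8)·(2/9) = 16/9.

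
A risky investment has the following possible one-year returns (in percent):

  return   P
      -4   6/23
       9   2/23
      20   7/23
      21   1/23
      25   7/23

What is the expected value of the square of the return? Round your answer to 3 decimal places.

342.348

E[X²] = (6/23)·16 + (2/23)·81 + (7/23)·400 + (1/23)·441 + (7/23)·625
     = 7874/23 ≈ 342.348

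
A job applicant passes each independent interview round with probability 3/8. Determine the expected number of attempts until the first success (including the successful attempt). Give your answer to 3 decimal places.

For a geometric distribution, E[trials] = 1/p = 1/(3/8) = 8/3.
≈ 2.667

2.667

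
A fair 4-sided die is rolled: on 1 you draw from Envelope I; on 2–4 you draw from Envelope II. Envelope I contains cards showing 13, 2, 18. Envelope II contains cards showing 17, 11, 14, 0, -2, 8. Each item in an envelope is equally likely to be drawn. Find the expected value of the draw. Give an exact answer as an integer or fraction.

E[X | Envelope I] = (13 + 2 + 18)/3 = 11
E[X | Envelope II] = (17 + 11 + 14 + 0 − 2 + 8)/6 = 8
E[X] = (1/4)·11 + (3/4)·8 = 35/4

35/4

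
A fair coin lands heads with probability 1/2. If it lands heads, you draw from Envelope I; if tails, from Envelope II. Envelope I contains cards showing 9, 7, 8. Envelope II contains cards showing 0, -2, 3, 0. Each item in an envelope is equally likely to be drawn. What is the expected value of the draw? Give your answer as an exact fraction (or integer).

33/8

E[X | Envelope I] = (9 + 7 + 8)/3 = 8
E[X | Envelope II] = (0 − 2 + 3 + 0)/4 = 1/4
E[X] = (1/2)·8 + (1/2)·1/4 = 33/8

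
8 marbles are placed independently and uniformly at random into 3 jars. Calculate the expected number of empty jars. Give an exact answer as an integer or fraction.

Let Xⱼ=1 if jar j is empty. P(Xⱼ=1) = ((3-1)/3)^8 = 256/6561.
By linearity, E[#empty] = 3·256/6561 = 256/2187.

256/2187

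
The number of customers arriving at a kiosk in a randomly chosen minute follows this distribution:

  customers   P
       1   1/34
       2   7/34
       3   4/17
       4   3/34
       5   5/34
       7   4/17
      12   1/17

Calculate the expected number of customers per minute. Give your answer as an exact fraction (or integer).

78/17

E[X] = (1/34)·1 + (7/34)·2 + (4/17)·3 + (3/34)·4 + (5/34)·5 + (4/17)·7 + (1/17)·12
     = 78/17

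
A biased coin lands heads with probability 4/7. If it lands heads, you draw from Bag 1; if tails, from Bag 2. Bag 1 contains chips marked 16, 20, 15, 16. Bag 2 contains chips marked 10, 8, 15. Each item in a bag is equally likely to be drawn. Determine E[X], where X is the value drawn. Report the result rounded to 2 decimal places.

E[X | Bag 1] = (16 + 20 + 15 + 16)/4 = 67/4
E[X | Bag 2] = (10 + 8 + 15)/3 = 11
E[X] = (4/7)·67/4 + (3/7)·11 = 100/7 ≈ 14.29

14.29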